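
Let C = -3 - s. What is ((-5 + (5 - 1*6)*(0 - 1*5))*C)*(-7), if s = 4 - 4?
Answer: 0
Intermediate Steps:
s = 0
C = -3 (C = -3 - 1*0 = -3 + 0 = -3)
((-5 + (5 - 1*6)*(0 - 1*5))*C)*(-7) = ((-5 + (5 - 1*6)*(0 - 1*5))*(-3))*(-7) = ((-5 + (5 - 6)*(0 - 5))*(-3))*(-7) = ((-5 - 1*(-5))*(-3))*(-7) = ((-5 + 5)*(-3))*(-7) = (0*(-3))*(-7) = 0*(-7) = 0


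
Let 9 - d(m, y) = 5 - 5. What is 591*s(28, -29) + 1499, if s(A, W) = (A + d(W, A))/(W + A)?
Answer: -20368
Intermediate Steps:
d(m, y) = 9 (d(m, y) = 9 - (5 - 5) = 9 - 1*0 = 9 + 0 = 9)
s(A, W) = (9 + A)/(A + W) (s(A, W) = (A + 9)/(W + A) = (9 + A)/(A + W))
591*s(28, -29) + 1499 = 591*((9 + 28)/(28 - 29)) + 1499 = 591*(37/(-1)) + 1499 = 591*(-1*37) + 1499 = 591*(-37) + 1499 = -21867 + 1499 = -20368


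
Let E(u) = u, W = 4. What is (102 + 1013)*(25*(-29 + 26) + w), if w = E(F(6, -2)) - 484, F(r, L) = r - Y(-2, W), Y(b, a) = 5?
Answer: -622170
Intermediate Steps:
F(r, L) = -5 + r (F(r, L) = r - 1*5 = r - 5 = -5 + r)
w = -483 (w = (-5 + 6) - 484 = 1 - 484 = -483)
(102 + 1013)*(25*(-29 + 26) + w) = (102 + 1013)*(25*(-29 + 26) - 483) = 1115*(25*(-3) - 483) = 1115*(-75 - 483) = 1115*(-558) = -622170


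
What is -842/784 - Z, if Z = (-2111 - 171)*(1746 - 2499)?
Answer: -673592053/392 ≈ -1.7183e+6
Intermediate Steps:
Z = 1718346 (Z = -2282*(-753) = 1718346)
-842/784 - Z = -842/784 - 1*1718346 = -842*1/784 - 1718346 = -421/392 - 1718346 = -673592053/392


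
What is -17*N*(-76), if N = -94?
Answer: -121448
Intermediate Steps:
-17*N*(-76) = -17*(-94)*(-76) = 1598*(-76) = -121448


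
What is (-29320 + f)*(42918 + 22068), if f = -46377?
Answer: -4919245242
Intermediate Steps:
(-29320 + f)*(42918 + 22068) = (-29320 - 46377)*(42918 + 22068) = -75697*64986 = -4919245242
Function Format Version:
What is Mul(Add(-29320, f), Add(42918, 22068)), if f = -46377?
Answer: -4919245242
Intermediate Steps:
Mul(Add(-29320, f), Add(42918, 22068)) = Mul(Add(-29320, -46377), Add(42918, 22068)) = Mul(-75697, 64986) = -4919245242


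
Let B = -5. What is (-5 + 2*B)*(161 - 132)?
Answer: -435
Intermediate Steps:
(-5 + 2*B)*(161 - 132) = (-5 + 2*(-5))*(161 - 132) = (-5 - 10)*29 = -15*29 = -435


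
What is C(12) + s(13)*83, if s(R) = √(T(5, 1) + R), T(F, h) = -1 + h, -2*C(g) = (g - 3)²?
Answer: -81/2 + 83*√13 ≈ 258.76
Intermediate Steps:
C(g) = -(-3 + g)²/2 (C(g) = -(g - 3)²/2 = -(-3 + g)²/2)
s(R) = √R (s(R) = √((-1 + 1) + R) = √(0 + R) = √R)
C(12) + s(13)*83 = -(-3 + 12)²/2 + √13*83 = -½*9² + 83*√13 = -½*81 + 83*√13 = -81/2 + 83*√13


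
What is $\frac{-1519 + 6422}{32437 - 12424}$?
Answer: $\frac{4903}{20013} \approx 0.24499$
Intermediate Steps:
$\frac{-1519 + 6422}{32437 - 12424} = \frac{4903}{20013}$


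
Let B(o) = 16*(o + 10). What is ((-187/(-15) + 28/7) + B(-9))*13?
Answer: 6331/15 ≈ 422.07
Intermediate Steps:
B(o) = 160 + 16*o (B(o) = 16*(10 + o) = 160 + 16*o)
((-187/(-15) + 28/7) + B(-9))*13 = ((-187/(-15) + 28/7) + (160 + 16*(-9)))*13 = ((-187*(-1/15) + 28*(⅐)) + (160 - 144))*13 = ((187/15 + 4) + 16)*13 = (247/15 + 16)*13 = (487/15)*13 = 6331/15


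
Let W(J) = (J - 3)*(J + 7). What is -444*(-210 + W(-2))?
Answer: 104340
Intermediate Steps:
W(J) = (-3 + J)*(7 + J)
-444*(-210 + W(-2)) = -444*(-210 + (-21 + (-2)**2 + 4*(-2))) = -444*(-210 + (-21 + 4 - 8)) = -444*(-210 - 25) = -444*(-235) = 104340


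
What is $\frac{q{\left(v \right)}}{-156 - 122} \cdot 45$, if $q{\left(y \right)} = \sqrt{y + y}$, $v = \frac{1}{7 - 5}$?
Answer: $- \frac{45}{278} \approx -0.16187$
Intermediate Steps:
$v = \frac{1}{2} \approx 0.5$
$q{\left(y \right)} = \sqrt{2} \sqrt{y}$ ($q{\left(y \right)} = \sqrt{2 y} = \sqrt{2} \sqrt{y}$)
$\frac{q{\left(v \right)}}{-156 - 122} \cdot 45 = \frac{\sqrt{2} \sqrt{\frac{1}{2}}}{-156 - 122} \cdot 45 = \frac{\sqrt{2} \frac{\sqrt{2}}{2}}{-278} \cdot 45 = 1 \left(- \frac{1}{278}\right) 45 = \left(- \frac{1}{278}\right) 45 = - \frac{45}{278}$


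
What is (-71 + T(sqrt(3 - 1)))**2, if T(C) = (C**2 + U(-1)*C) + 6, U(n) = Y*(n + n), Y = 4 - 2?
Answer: 4001 + 504*sqrt(2) ≈ 4713.8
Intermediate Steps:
Y = 2
U(n) = 4*n (U(n) = 2*(n + n) = 2*(2*n) = 4*n)
T(C) = 6 + C**2 - 4*C (T(C) = (C**2 + (4*(-1))*C) + 6 = (C**2 - 4*C) + 6 = 6 + C**2 - 4*C)
(-71 + T(sqrt(3 - 1)))**2 = (-71 + (6 + (sqrt(3 - 1))**2 - 4*sqrt(3 - 1)))**2 = (-71 + (6 + (sqrt(2))**2 - 4*sqrt(2)))**2 = (-71 + (6 + 2 - 4*sqrt(2)))**2 = (-71 + (8 - 4*sqrt(2)))**2 = (-63 - 4*sqrt(2))**2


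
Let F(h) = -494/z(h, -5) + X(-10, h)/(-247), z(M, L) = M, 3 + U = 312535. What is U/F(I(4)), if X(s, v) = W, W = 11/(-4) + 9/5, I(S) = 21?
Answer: -1706424720/128419 ≈ -13288.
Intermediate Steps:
W = -19/20 (W = 11*(-1/4) + 9*(1/5) = -11/4 + 9/5 = -19/20 ≈ -0.95000)
U = 312532 (U = -3 + 312535 = 312532)
X(s, v) = -19/20
F(h) = 1/260 - 494/h (F(h) = -494/h - 19/20/(-247) = -494/h - 19/20*(-1/247) = -494/h + 1/260 = 1/260 - 494/h)
U/F(I(4)) = 312532/(((1/260)*(-128440 + 21)/21)) = 312532/(((1/260)*(1/21)*(-128419))) = 312532/(-128419/5460) = 312532*(-5460/128419) = -1706424720/128419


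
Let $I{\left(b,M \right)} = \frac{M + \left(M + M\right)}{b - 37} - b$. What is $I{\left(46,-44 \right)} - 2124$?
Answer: $- \frac{6554}{3} \approx -2184.7$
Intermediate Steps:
$I{\left(b,M \right)} = - b + \frac{3 M}{-37 + b}$ ($I{\left(b,M \right)} = \frac{M + 2 M}{-37 + b} - b = \frac{3 M}{-37 + b} - b = - b + \frac{3 M}{-37 + b}$)
$I{\left(46,-44 \right)} - 2124 = \frac{- 46^{2} + 3 \left(-44\right) + 37 \cdot 46}{-37 + 46} - 2124 = \frac{\left(-1\right) 2116 - 132 + 1702}{9} - 2124 = \frac{-2116 - 132 + 1702}{9} - 2124 = \frac{1}{9} \left(-546\right) - 2124 = - \frac{182}{3} - 2124 = - \frac{6554}{3}$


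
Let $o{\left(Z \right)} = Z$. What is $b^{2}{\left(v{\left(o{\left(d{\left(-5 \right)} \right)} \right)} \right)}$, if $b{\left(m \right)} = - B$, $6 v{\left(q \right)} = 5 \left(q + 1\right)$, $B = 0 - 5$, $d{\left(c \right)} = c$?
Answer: $25$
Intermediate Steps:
$B = -5$
$v{\left(q \right)} = \frac{5}{6} + \frac{5 q}{6}$ ($v{\left(q \right)} = \frac{5 \left(q + 1\right)}{6} = \frac{5 \left(1 + q\right)}{6} = \frac{5 + 5 q}{6} = \frac{5}{6} + \frac{5 q}{6}$)
$b{\left(m \right)} = 5$ ($b{\left(m \right)} = \left(-1\right) \left(-5\right) = 5$)
$b^{2}{\left(v{\left(o{\left(d{\left(-5 \right)} \right)} \right)} \right)} = 5^{2} = 25$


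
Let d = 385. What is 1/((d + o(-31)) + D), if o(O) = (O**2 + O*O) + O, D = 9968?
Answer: 1/12244 ≈ 8.1673e-5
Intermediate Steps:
o(O) = O + 2*O**2 (o(O) = (O**2 + O**2) + O = 2*O**2 + O = O + 2*O**2)
1/((d + o(-31)) + D) = 1/((385 - 31*(1 + 2*(-31))) + 9968) = 1/((385 - 31*(1 - 62)) + 9968) = 1/((385 - 31*(-61)) + 9968) = 1/((385 + 1891) + 9968) = 1/(2276 + 9968) = 1/12244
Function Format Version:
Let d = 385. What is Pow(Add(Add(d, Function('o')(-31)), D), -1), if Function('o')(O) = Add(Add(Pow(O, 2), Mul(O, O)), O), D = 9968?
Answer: Rational(1, 12244) ≈ 8.1673e-5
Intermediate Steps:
Function('o')(O) = Add(O, Mul(2, Pow(O, 2))) (Function('o')(O) = Add(Add(Pow(O, 2), Pow(O, 2)), O) = Add(Mul(2, Pow(O, 2)), O) = Add(O, Mul(2, Pow(O, 2))))
Pow(Add(Add(d, Function('o')(-31)), D), -1) = Pow(Add(Add(385, Mul(-31, Add(1, Mul(2, -31)))), 9968), -1) = Pow(Add(Add(385, Mul(-31, Add(1, -62))), 9968), -1) = Pow(Add(Add(385, Mul(-31, -61)), 9968), -1) = Pow(Add(Add(385, 1891), 9968), -1) = Pow(Add(2276, 9968), -1) = Pow(12244, -1) = Rational(1, 12244)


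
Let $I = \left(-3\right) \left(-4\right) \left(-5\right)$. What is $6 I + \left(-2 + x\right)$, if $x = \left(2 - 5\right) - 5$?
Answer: $-370$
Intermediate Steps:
$x = -8$ ($x = \left(2 - 5\right) - 5 = -3 - 5 = -8$)
$I = -60$ ($I = 12 \left(-5\right) = -60$)
$6 I + \left(-2 + x\right) = 6 \left(-60\right) - 10 = -360 - 10 = -370$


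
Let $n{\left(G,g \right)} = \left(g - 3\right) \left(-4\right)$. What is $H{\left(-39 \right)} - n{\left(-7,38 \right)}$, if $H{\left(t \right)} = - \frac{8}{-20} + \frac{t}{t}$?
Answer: $\frac{707}{5} \approx 141.4$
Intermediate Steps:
$n{\left(G,g \right)} = 12 - 4 g$ ($n{\left(G,g \right)} = \left(-3 + g\right) \left(-4\right) = 12 - 4 g$)
$H{\left(t \right)} = \frac{7}{5}$ ($H{\left(t \right)} = \left(-8\right) \left(- \frac{1}{20}\right) + 1 = \frac{2}{5} + 1 = \frac{7}{5}$)
$H{\left(-39 \right)} - n{\left(-7,38 \right)} = \frac{7}{5} - \left(12 - 152\right) = \frac{7}{5} - -140 = \frac{7}{5} + 140 = \frac{707}{5}$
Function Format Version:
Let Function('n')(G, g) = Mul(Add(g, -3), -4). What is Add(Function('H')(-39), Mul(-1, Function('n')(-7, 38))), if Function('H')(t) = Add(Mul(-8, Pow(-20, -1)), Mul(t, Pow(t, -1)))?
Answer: Rational(707, 5) ≈ 141.40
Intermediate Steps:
Function('n')(G, g) = Add(12, Mul(-4, g)) (Function('n')(G, g) = Mul(Add(-3, g), -4) = Add(12, Mul(-4, g)))
Function('H')(t) = Rational(7, 5) (Function('H')(t) = Add(Mul(-8, Rational(-1, 20)), 1) = Add(Rational(2, 5), 1) = Rational(7, 5))
Add(Function('H')(-39), Mul(-1, Function('n')(-7, 38))) = Add(Rational(7, 5), Mul(-1, Add(12, Mul(-4, 38)))) = Add(Rational(7, 5), Mul(-1, Add(12, -152))) = Add(Rational(7, 5), Mul(-1, -140)) = Add(Rational(7, 5), 140) = Rational(707, 5)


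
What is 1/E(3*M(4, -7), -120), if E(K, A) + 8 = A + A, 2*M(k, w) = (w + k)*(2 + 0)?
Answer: -1/248 ≈ -0.0040323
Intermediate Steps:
M(k, w) = k + w (M(k, w) = ((w + k)*(2 + 0))/2 = ((k + w)*2)/2 = (2*k + 2*w)/2 = k + w)
E(K, A) = -8 + 2*A (E(K, A) = -8 + (A + A) = -8 + 2*A)
1/E(3*M(4, -7), -120) = 1/(-8 + 2*(-120)) = 1/(-8 - 240) = 1/(-248) = -1/248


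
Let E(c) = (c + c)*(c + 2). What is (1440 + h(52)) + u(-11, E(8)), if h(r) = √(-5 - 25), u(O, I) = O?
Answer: 1429 + I*√30 ≈ 1429.0 + 5.4772*I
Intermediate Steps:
E(c) = 2*c*(2 + c) (E(c) = (2*c)*(2 + c) = 2*c*(2 + c))
h(r) = I*√30 (h(r) = √(-30) = I*√30)
(1440 + h(52)) + u(-11, E(8)) = (1440 + I*√30) - 11 = 1429 + I*√30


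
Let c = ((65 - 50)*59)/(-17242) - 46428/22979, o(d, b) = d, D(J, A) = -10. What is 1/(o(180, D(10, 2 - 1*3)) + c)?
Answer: 396203918/70495857249 ≈ 0.0056202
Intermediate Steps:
c = -820847991/396203918 (c = (15*59)*(-1/17242) - 46428*1/22979 = 885*(-1/17242) - 46428/22979 = -885/17242 - 46428/22979 = -820847991/396203918 ≈ -2.0718)
1/(o(180, D(10, 2 - 1*3)) + c) = 1/(180 - 820847991/396203918) = 1/(70495857249/396203918) = 396203918/70495857249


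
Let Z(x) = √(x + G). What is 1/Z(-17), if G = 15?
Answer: -I*√2/2 ≈ -0.70711*I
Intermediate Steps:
Z(x) = √(15 + x) (Z(x) = √(x + 15) = √(15 + x))
1/Z(-17) = 1/(√(15 - 17)) = 1/(√(-2)) = 1/(I*√2) = -I*√2/2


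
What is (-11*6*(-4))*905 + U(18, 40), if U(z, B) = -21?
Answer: 238899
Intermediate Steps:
(-11*6*(-4))*905 + U(18, 40) = (-11*6*(-4))*905 - 21 = -66*(-4)*905 - 21 = 264*905 - 21 = 238920 - 21 = 238899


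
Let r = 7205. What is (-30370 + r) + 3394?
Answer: -19771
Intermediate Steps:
(-30370 + r) + 3394 = (-30370 + 7205) + 3394 = -23165 + 3394 = -19771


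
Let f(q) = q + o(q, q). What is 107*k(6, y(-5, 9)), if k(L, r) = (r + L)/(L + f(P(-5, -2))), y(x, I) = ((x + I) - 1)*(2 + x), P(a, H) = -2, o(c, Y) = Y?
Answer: -321/2 ≈ -160.50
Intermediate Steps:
f(q) = 2*q (f(q) = q + q = 2*q)
y(x, I) = (2 + x)*(-1 + I + x) (y(x, I) = ((I + x) - 1)*(2 + x) = (-1 + I + x)*(2 + x) = (2 + x)*(-1 + I + x))
k(L, r) = (L + r)/(-4 + L) (k(L, r) = (r + L)/(L + 2*(-2)) = (L + r)/(L - 4) = (L + r)/(-4 + L))
107*k(6, y(-5, 9)) = 107*((6 + (-2 - 5 + (-5)² + 2*9 + 9*(-5)))/(-4 + 6)) = 107*((6 + (-2 - 5 + 25 + 18 - 45))/2) = 107*((6 - 9)/2) = 107*((½)*(-3)) = 107*(-3/2) = -321/2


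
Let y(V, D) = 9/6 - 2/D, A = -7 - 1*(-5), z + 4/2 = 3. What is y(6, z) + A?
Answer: -5/2 ≈ -2.5000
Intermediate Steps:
z = 1 (z = -2 + 3 = 1)
A = -2 (A = -7 + 5 = -2)
y(V, D) = 3/2 - 2/D (y(V, D) = 9*(⅙) - 2/D = 3/2 - 2/D)
y(6, z) + A = (3/2 - 2/1) - 2 = (3/2 - 2*1) - 2 = (3/2 - 2) - 2 = -½ - 2 = -5/2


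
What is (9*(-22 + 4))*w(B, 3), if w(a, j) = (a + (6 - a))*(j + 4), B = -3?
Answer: -6804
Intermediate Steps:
w(a, j) = 24 + 6*j (w(a, j) = 6*(4 + j) = 24 + 6*j)
(9*(-22 + 4))*w(B, 3) = (9*(-22 + 4))*(24 + 6*3) = (9*(-18))*(24 + 18) = -162*42 = -6804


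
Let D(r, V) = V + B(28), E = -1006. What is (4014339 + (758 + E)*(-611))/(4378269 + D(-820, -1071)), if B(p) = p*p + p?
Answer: 245051/257530 ≈ 0.95154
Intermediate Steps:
B(p) = p + p² (B(p) = p² + p = p + p²)
D(r, V) = 812 + V (D(r, V) = V + 28*(1 + 28) = V + 28*29 = V + 812 = 812 + V)
(4014339 + (758 + E)*(-611))/(4378269 + D(-820, -1071)) = (4014339 + (758 - 1006)*(-611))/(4378269 + (812 - 1071)) = (4014339 - 248*(-611))/(4378269 - 259) = (4014339 + 151528)/4378010 = 4165867*(1/4378010) = 245051/257530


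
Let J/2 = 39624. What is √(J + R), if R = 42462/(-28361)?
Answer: √63741632981826/28361 ≈ 281.51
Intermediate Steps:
J = 79248 (J = 2*39624 = 79248)
R = -42462/28361 (R = 42462*(-1/28361) = -42462/28361 ≈ -1.4972)
√(J + R) = √(79248 - 42462/28361) = √(2247510066/28361) = √63741632981826/28361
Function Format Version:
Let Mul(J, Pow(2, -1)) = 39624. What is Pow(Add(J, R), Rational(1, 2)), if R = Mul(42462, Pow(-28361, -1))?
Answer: Mul(Rational(1, 28361), Pow(63741632981826, Rational(1, 2))) ≈ 281.51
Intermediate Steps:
J = 79248 (J = Mul(2, 39624) = 79248)
R = Rational(-42462, 28361) (R = Mul(42462, Rational(-1, 28361)) = Rational(-42462, 28361) ≈ -1.4972)
Pow(Add(J, R), Rational(1, 2)) = Pow(Add(79248, Rational(-42462, 28361)), Rational(1, 2)) = Pow(Rational(2247510066, 28361), Rational(1, 2)) = Mul(Rational(1, 28361), Pow(63741632981826, Rational(1, 2)))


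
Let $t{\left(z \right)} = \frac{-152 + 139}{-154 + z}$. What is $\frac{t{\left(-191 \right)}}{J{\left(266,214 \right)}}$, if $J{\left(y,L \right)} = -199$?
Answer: $- \frac{13}{68655} \approx -0.00018935$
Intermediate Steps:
$t{\left(z \right)} = - \frac{13}{-154 + z}$
$\frac{t{\left(-191 \right)}}{J{\left(266,214 \right)}} = \frac{\left(-13\right) \frac{1}{-154 - 191}}{-199} = - \frac{13}{-345} \left(- \frac{1}{199}\right) = \left(-13\right) \left(- \frac{1}{345}\right) \left(- \frac{1}{199}\right) = \frac{13}{345} \left(- \frac{1}{199}\right) = - \frac{13}{68655}$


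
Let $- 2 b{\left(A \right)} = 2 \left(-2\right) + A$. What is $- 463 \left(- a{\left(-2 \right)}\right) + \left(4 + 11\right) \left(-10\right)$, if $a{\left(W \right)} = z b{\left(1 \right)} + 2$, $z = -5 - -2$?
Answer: $- \frac{2615}{2} \approx -1307.5$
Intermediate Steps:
$b{\left(A \right)} = 2 - \frac{A}{2}$ ($b{\left(A \right)} = - \frac{2 \left(-2\right) + A}{2} = - \frac{-4 + A}{2} = 2 - \frac{A}{2}$)
$z = -3$ ($z = -5 + 2 = -3$)
$a{\left(W \right)} = - \frac{5}{2}$ ($a{\left(W \right)} = - 3 \left(2 - \frac{1}{2}\right) + 2 = \left(-3\right) \frac{3}{2} + 2 = - \frac{9}{2} + 2 = - \frac{5}{2}$)
$- 463 \left(- a{\left(-2 \right)}\right) + \left(4 + 11\right) \left(-10\right) = - 463 \left(\left(-1\right) \left(- \frac{5}{2}\right)\right) + \left(4 + 11\right) \left(-10\right) = \left(-463\right) \frac{5}{2} + 15 \left(-10\right) = - \frac{2315}{2} - 150 = - \frac{2615}{2}$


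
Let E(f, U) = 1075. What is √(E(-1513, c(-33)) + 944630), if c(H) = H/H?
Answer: √945705 ≈ 972.47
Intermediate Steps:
c(H) = 1
√(E(-1513, c(-33)) + 944630) = √(1075 + 944630) = √945705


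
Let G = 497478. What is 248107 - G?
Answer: -249371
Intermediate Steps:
248107 - G = 248107 - 1*497478 = 248107 - 497478 = -249371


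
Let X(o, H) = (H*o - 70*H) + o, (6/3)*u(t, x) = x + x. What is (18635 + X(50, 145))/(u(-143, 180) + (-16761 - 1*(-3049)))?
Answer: -15785/13532 ≈ -1.1665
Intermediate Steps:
u(t, x) = x (u(t, x) = (x + x)/2 = (2*x)/2 = x)
X(o, H) = o - 70*H + H*o (X(o, H) = (-70*H + H*o) + o = o - 70*H + H*o)
(18635 + X(50, 145))/(u(-143, 180) + (-16761 - 1*(-3049))) = (18635 + (50 - 70*145 + 145*50))/(180 + (-16761 - 1*(-3049))) = (18635 + (50 - 10150 + 7250))/(180 + (-16761 + 3049)) = (18635 - 2850)/(180 - 13712) = 15785/(-13532) = 15785*(-1/13532) = -15785/13532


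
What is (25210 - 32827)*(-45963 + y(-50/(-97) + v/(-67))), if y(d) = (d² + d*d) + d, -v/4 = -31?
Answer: 14786463621387789/42237001 ≈ 3.5008e+8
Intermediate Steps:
v = 124 (v = -4*(-31) = 124)
y(d) = d + 2*d² (y(d) = (d² + d²) + d = 2*d² + d = d + 2*d²)
(25210 - 32827)*(-45963 + y(-50/(-97) + v/(-67))) = (25210 - 32827)*(-45963 + (-50/(-97) + 124/(-67))*(1 + 2*(-50/(-97) + 124/(-67)))) = -7617*(-45963 + (-50*(-1/97) + 124*(-1/67))*(1 + 2*(-50*(-1/97) + 124*(-1/67)))) = -7617*(-45963 + (50/97 - 124/67)*(1 + 2*(50/97 - 124/67))) = -7617*(-45963 - 8678*(1 + 2*(-8678/6499))/6499) = -7617*(-45963 - 8678*(1 - 17356/6499)/6499) = -7617*(-45963 - 8678/6499*(-10857/6499)) = -7617*(-45963 + 94217046/42237001) = -7617*(-1941245059917/42237001) = 14786463621387789/42237001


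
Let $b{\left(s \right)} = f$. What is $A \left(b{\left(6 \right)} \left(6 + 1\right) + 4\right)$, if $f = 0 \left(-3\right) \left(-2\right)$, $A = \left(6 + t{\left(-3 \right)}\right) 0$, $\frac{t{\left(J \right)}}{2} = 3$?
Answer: $0$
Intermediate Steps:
$t{\left(J \right)} = 6$ ($t{\left(J \right)} = 2 \cdot 3 = 6$)
$A = 0$ ($A = \left(6 + 6\right) 0 = 12 \cdot 0 = 0$)
$f = 0$ ($f = 0 \left(-2\right) = 0$)
$b{\left(s \right)} = 0$
$A \left(b{\left(6 \right)} \left(6 + 1\right) + 4\right) = 0 \left(0 \left(6 + 1\right) + 4\right) = 0 \left(0 \cdot 7 + 4\right) = 0 \left(0 + 4\right) = 0 \cdot 4 = 0$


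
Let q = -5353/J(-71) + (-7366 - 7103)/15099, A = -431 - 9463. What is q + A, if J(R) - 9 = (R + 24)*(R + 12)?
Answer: -19796318257/2000258 ≈ -9896.9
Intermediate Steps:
J(R) = 9 + (12 + R)*(24 + R) (J(R) = 9 + (R + 24)*(R + 12) = 9 + (24 + R)*(12 + R) = 9 + (12 + R)*(24 + R))
A = -9894
q = -5765605/2000258 (q = -5353/(297 + (-71)**2 + 36*(-71)) + (-7366 - 7103)/15099 = -5353/(297 + 5041 - 2556) - 14469*1/15099 = -5353/2782 - 689/719 = -5765605/2000258 ≈ -2.8824)
q + A = -5765605/2000258 - 9894 = -19796318257/2000258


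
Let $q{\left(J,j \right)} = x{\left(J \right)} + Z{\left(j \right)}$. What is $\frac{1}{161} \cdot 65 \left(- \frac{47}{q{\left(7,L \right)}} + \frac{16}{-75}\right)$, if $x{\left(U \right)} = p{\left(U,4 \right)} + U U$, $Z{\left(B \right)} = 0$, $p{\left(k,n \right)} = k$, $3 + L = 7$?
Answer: $- \frac{57473}{135240} \approx -0.42497$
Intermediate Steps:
$L = 4$ ($L = -3 + 7 = 4$)
$x{\left(U \right)} = U + U^{2}$ ($x{\left(U \right)} = U + U U = U + U^{2}$)
$q{\left(J,j \right)} = J \left(1 + J\right)$ ($q{\left(J,j \right)} = J \left(1 + J\right) + 0 = J \left(1 + J\right)$)
$\frac{1}{161} \cdot 65 \left(- \frac{47}{q{\left(7,L \right)}} + \frac{16}{-75}\right) = \frac{1}{161} \cdot 65 \left(- \frac{47}{7 \left(1 + 7\right)} + \frac{16}{-75}\right) = \frac{1}{161} \cdot 65 \left(- \frac{47}{7 \cdot 8} + 16 \left(- \frac{1}{75}\right)\right) = \frac{65 \left(- \frac{47}{56} - \frac{16}{75}\right)}{161} = \frac{65}{161} \left(- \frac{4421}{4200}\right) = - \frac{57473}{135240}$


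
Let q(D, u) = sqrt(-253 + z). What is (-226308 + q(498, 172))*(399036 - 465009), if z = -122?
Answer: 14930217684 - 329865*I*sqrt(15) ≈ 1.493e+10 - 1.2776e+6*I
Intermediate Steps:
q(D, u) = 5*I*sqrt(15) (q(D, u) = sqrt(-253 - 122) = sqrt(-375) = 5*I*sqrt(15))
(-226308 + q(498, 172))*(399036 - 465009) = (-226308 + 5*I*sqrt(15))*(399036 - 465009) = (-226308 + 5*I*sqrt(15))*(-65973) = 14930217684 - 329865*I*sqrt(15)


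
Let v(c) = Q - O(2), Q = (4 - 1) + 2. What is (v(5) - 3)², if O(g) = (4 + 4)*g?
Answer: 196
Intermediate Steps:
Q = 5 (Q = 3 + 2 = 5)
O(g) = 8*g
v(c) = -11 (v(c) = 5 - 8*2 = 5 - 1*16 = 5 - 16 = -11)
(v(5) - 3)² = (-11 - 3)² = (-14)² = 196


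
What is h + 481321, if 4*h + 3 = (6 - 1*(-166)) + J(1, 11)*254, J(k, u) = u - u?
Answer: 1925453/4 ≈ 4.8136e+5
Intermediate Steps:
J(k, u) = 0
h = 169/4 (h = -¾ + ((6 - 1*(-166)) + 0*254)/4 = -¾ + ((6 + 166) + 0)/4 = -¾ + (172 + 0)/4 = -¾ + (¼)*172 = -¾ + 43 = 169/4 ≈ 42.250)
h + 481321 = 169/4 + 481321 = 1925453/4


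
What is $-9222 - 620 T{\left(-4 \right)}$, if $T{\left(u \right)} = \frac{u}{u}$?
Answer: $-9842$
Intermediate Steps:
$T{\left(u \right)} = 1$
$-9222 - 620 T{\left(-4 \right)} = -9222 - 620 \cdot 1 = -9222 - 620 = -9842$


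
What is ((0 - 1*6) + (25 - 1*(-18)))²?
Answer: 1369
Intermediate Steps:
((0 - 1*6) + (25 - 1*(-18)))² = ((0 - 6) + (25 + 18))² = (-6 + 43)² = 37² = 1369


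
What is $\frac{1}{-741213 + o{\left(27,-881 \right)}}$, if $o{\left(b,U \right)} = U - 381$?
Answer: $- \frac{1}{742475} \approx -1.3468 \cdot 10^{-6}$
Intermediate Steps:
$o{\left(b,U \right)} = -381 + U$
$\frac{1}{-741213 + o{\left(27,-881 \right)}} = \frac{1}{-741213 - 1262} = \frac{1}{-742475} = - \frac{1}{742475}$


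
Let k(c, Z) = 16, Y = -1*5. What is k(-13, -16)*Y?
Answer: -80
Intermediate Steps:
Y = -5
k(-13, -16)*Y = 16*(-5) = -80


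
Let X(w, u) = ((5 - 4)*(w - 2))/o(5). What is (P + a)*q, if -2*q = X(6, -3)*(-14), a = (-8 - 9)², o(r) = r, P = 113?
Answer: 11256/5 ≈ 2251.2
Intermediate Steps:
a = 289 (a = (-17)² = 289)
X(w, u) = -⅖ + w/5 (X(w, u) = ((5 - 4)*(w - 2))/5 = (1*(-2 + w))*(⅕) = (-2 + w)*(⅕) = -⅖ + w/5)
q = 28/5 (q = -(-⅖ + (⅕)*6)*(-14)/2 = -(-⅖ + 6/5)*(-14)/2 = -2*(-14)/5 = -½*(-56/5) = 28/5 ≈ 5.6000)
(P + a)*q = (113 + 289)*(28/5) = 402*(28/5) = 11256/5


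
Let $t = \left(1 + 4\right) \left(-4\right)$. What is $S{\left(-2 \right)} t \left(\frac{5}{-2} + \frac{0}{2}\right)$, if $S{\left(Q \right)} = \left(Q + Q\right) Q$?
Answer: $400$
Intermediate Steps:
$S{\left(Q \right)} = 2 Q^{2}$ ($S{\left(Q \right)} = 2 Q Q = 2 Q^{2}$)
$t = -20$ ($t = 5 \left(-4\right) = -20$)
$S{\left(-2 \right)} t \left(\frac{5}{-2} + \frac{0}{2}\right) = 2 \left(-2\right)^{2} \left(-20\right) \left(\frac{5}{-2} + \frac{0}{2}\right) = 2 \cdot 4 \left(-20\right) \left(5 \left(- \frac{1}{2}\right) + 0 \cdot \frac{1}{2}\right) = 8 \left(-20\right) \left(- \frac{5}{2} + 0\right) = \left(-160\right) \left(- \frac{5}{2}\right) = 400$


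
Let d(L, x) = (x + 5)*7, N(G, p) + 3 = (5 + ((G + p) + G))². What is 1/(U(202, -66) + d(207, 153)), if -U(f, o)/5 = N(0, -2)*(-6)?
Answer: 1/1286 ≈ 0.00077760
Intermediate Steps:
N(G, p) = -3 + (5 + p + 2*G)² (N(G, p) = -3 + (5 + ((G + p) + G))² = -3 + (5 + (p + 2*G))² = -3 + (5 + p + 2*G)²)
d(L, x) = 35 + 7*x (d(L, x) = (5 + x)*7 = 35 + 7*x)
U(f, o) = 180 (U(f, o) = -5*(-3 + (5 - 2 + 2*0)²)*(-6) = -5*(-3 + (5 - 2 + 0)²)*(-6) = -5*(-3 + 3²)*(-6) = -5*(-3 + 9)*(-6) = -30*(-6) = -5*(-36) = 180)
1/(U(202, -66) + d(207, 153)) = 1/(180 + (35 + 7*153)) = 1/(180 + (35 + 1071)) = 1/(180 + 1106) = 1/1286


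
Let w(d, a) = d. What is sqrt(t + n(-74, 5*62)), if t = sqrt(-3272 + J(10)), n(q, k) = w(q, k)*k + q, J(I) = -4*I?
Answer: sqrt(-23014 + 12*I*sqrt(23)) ≈ 0.19 + 151.7*I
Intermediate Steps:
n(q, k) = q + k*q (n(q, k) = q*k + q = k*q + q = q + k*q)
t = 12*I*sqrt(23) (t = sqrt(-3272 - 4*10) = sqrt(-3272 - 40) = sqrt(-3312) = 12*I*sqrt(23) ≈ 57.55*I)
sqrt(t + n(-74, 5*62)) = sqrt(12*I*sqrt(23) - 74*(1 + 5*62)) = sqrt(12*I*sqrt(23) - 74*(1 + 310)) = sqrt(12*I*sqrt(23) - 74*311) = sqrt(12*I*sqrt(23) - 23014) = sqrt(-23014 + 12*I*sqrt(23))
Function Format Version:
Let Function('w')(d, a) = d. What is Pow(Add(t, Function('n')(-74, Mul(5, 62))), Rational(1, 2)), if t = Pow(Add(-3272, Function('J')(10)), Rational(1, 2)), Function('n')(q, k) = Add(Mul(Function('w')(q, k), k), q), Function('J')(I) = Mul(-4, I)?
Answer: Pow(Add(-23014, Mul(12, I, Pow(23, Rational(1, 2)))), Rational(1, 2)) ≈ Add(0.190, Mul(151.70, I))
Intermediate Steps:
Function('n')(q, k) = Add(q, Mul(k, q)) (Function('n')(q, k) = Add(Mul(q, k), q) = Add(Mul(k, q), q) = Add(q, Mul(k, q)))
t = Mul(12, I, Pow(23, Rational(1, 2))) (t = Pow(Add(-3272, Mul(-4, 10)), Rational(1, 2)) = Pow(Add(-3272, -40), Rational(1, 2)) = Pow(-3312, Rational(1, 2)) = Mul(12, I, Pow(23, Rational(1, 2))) ≈ Mul(57.550, I))
Pow(Add(t, Function('n')(-74, Mul(5, 62))), Rational(1, 2)) = Pow(Add(Mul(12, I, Pow(23, Rational(1, 2))), Mul(-74, Add(1, Mul(5, 62)))), Rational(1, 2)) = Pow(Add(Mul(12, I, Pow(23, Rational(1, 2))), Mul(-74, Add(1, 310))), Rational(1, 2)) = Pow(Add(Mul(12, I, Pow(23, Rational(1, 2))), Mul(-74, 311)), Rational(1, 2)) = Pow(Add(Mul(12, I, Pow(23, Rational(1, 2))), -23014), Rational(1, 2)) = Pow(Add(-23014, Mul(12, I, Pow(23, Rational(1, 2)))), Rational(1, 2))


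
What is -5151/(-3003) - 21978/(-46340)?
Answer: 7254697/3313310 ≈ 2.1896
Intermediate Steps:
-5151/(-3003) - 21978/(-46340) = -5151*(-1/3003) - 21978*(-1/46340) = 1717/1001 + 10989/23170 = 7254697/3313310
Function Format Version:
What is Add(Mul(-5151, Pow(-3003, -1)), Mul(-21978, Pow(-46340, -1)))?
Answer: Rational(7254697, 3313310) ≈ 2.1896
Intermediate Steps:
Add(Mul(-5151, Pow(-3003, -1)), Mul(-21978, Pow(-46340, -1))) = Add(Mul(-5151, Rational(-1, 3003)), Mul(-21978, Rational(-1, 46340))) = Add(Rational(1717, 1001), Rational(10989, 23170)) = Rational(7254697, 3313310)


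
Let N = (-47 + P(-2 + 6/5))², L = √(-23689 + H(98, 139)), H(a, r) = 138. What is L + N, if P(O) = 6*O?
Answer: 67081/25 + I*√23551 ≈ 2683.2 + 153.46*I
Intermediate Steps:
L = I*√23551 (L = √(-23689 + 138) = √(-23551) = I*√23551 ≈ 153.46*I)
N = 67081/25 (N = (-47 + 6*(-2 + 6/5))² = (-47 + 6*(-⅘))² = (-47 - 24/5)² = (-259/5)² = 67081/25 ≈ 2683.2)
L + N = I*√23551 + 67081/25 = 67081/25 + I*√23551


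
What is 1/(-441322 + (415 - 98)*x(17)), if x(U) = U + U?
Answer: -1/430544 ≈ -2.3226e-6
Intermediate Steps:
x(U) = 2*U
1/(-441322 + (415 - 98)*x(17)) = 1/(-441322 + (415 - 98)*(2*17)) = 1/(-441322 + 317*34) = 1/(-441322 + 10778) = 1/(-430544) = -1/430544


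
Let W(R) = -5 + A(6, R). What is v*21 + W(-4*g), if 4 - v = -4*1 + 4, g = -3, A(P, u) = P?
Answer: 85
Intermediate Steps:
v = 4 (v = 4 - (-4*1 + 4) = 4 - (-4 + 4) = 4 - 1*0 = 4 + 0 = 4)
W(R) = 1 (W(R) = -5 + 6 = 1)
v*21 + W(-4*g) = 4*21 + 1 = 84 + 1 = 85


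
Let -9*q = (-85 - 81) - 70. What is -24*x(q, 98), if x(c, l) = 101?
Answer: -2424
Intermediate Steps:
q = 236/9 (q = -((-85 - 81) - 70)/9 = -(-166 - 70)/9 = -⅑*(-236) = 236/9 ≈ 26.222)
-24*x(q, 98) = -24*101 = -2424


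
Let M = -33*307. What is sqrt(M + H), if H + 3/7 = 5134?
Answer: I*sqrt(244874)/7 ≈ 70.693*I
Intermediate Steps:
H = 35935/7 (H = -3/7 + 5134 = 35935/7 ≈ 5133.6)
M = -10131
sqrt(M + H) = sqrt(-10131 + 35935/7) = sqrt(-34982/7) = I*sqrt(244874)/7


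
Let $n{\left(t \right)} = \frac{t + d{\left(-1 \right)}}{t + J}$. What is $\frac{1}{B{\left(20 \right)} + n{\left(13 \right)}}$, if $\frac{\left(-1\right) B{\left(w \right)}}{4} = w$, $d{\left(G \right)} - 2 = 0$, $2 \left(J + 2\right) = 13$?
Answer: $- \frac{7}{554} \approx -0.012635$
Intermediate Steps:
$J = \frac{9}{2}$ ($J = -2 + \frac{1}{2} \cdot 13 = -2 + \frac{13}{2} = \frac{9}{2} \approx 4.5$)
$d{\left(G \right)} = 2$ ($d{\left(G \right)} = 2 + 0 = 2$)
$B{\left(w \right)} = - 4 w$
$n{\left(t \right)} = \frac{2 + t}{\frac{9}{2} + t}$ ($n{\left(t \right)} = \frac{t + 2}{t + \frac{9}{2}} = \frac{2 + t}{\frac{9}{2} + t}$)
$\frac{1}{B{\left(20 \right)} + n{\left(13 \right)}} = \frac{1}{\left(-4\right) 20 + \frac{2 \left(2 + 13\right)}{9 + 2 \cdot 13}} = \frac{1}{-80 + 2 \frac{1}{9 + 26} \cdot 15} = \frac{1}{-80 + 2 \cdot \frac{1}{35} \cdot 15} = \frac{1}{-80 + \frac{6}{7}} = \frac{1}{- \frac{554}{7}} = - \frac{7}{554}$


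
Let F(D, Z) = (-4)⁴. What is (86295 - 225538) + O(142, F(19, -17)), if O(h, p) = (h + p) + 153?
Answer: -138692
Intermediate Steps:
F(D, Z) = 256
O(h, p) = 153 + h + p
(86295 - 225538) + O(142, F(19, -17)) = (86295 - 225538) + (153 + 142 + 256) = -139243 + 551 = -138692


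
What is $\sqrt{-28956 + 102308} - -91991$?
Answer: $91991 + 2 \sqrt{18338} \approx 92262.0$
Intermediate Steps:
$\sqrt{-28956 + 102308} - -91991 = \sqrt{73352} + 91991 = 2 \sqrt{18338} + 91991 = 91991 + 2 \sqrt{18338}$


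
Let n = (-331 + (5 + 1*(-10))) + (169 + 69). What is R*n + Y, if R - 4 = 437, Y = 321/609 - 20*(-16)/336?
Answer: -26318861/609 ≈ -43217.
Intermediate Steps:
Y = 901/609 (Y = 321*(1/609) + 320*(1/336) = 107/203 + 20/21 = 901/609 ≈ 1.4795)
R = 441 (R = 4 + 437 = 441)
n = -98 (n = (-331 + (5 - 10)) + 238 = (-331 - 5) + 238 = -336 + 238 = -98)
R*n + Y = 441*(-98) + 901/609 = -43218 + 901/609 = -26318861/609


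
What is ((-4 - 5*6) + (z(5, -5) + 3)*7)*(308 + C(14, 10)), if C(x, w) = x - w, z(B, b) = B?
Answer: 6864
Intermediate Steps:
((-4 - 5*6) + (z(5, -5) + 3)*7)*(308 + C(14, 10)) = ((-4 - 5*6) + (5 + 3)*7)*(308 + (14 - 1*10)) = ((-4 - 30) + 8*7)*(308 + (14 - 10)) = (-34 + 56)*(308 + 4) = 22*312 = 6864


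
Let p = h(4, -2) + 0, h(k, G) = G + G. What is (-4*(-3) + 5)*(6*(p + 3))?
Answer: -102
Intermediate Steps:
h(k, G) = 2*G
p = -4 (p = 2*(-2) + 0 = -4 + 0 = -4)
(-4*(-3) + 5)*(6*(p + 3)) = (-4*(-3) + 5)*(6*(-4 + 3)) = (12 + 5)*(6*(-1)) = 17*(-6) = -102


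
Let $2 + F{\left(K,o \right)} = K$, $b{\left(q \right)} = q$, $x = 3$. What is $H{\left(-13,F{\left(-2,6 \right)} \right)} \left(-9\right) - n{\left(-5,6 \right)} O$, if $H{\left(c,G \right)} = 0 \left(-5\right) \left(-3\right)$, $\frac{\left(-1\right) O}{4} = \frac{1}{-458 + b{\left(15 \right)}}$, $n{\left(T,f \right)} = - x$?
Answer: $\frac{12}{443} \approx 0.027088$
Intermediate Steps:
$F{\left(K,o \right)} = -2 + K$
$n{\left(T,f \right)} = -3$ ($n{\left(T,f \right)} = \left(-1\right) 3 = -3$)
$O = \frac{4}{443}$ ($O = - \frac{4}{-458 + 15} = - \frac{4}{-443} = \left(-4\right) \left(- \frac{1}{443}\right) = \frac{4}{443} \approx 0.0090293$)
$H{\left(c,G \right)} = 0$ ($H{\left(c,G \right)} = 0 \left(-3\right) = 0$)
$H{\left(-13,F{\left(-2,6 \right)} \right)} \left(-9\right) - n{\left(-5,6 \right)} O = 0 \left(-9\right) - \left(-3\right) \frac{4}{443} = 0 - - \frac{12}{443} = 0 + \frac{12}{443} = \frac{12}{443}$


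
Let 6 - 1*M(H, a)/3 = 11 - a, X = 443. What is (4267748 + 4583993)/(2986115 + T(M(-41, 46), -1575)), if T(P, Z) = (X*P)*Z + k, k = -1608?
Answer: -8851741/82835668 ≈ -0.10686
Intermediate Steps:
M(H, a) = -15 + 3*a (M(H, a) = 18 - 3*(11 - a) = 18 + (-33 + 3*a) = -15 + 3*a)
T(P, Z) = -1608 + 443*P*Z (T(P, Z) = (443*P)*Z - 1608 = 443*P*Z - 1608 = -1608 + 443*P*Z)
(4267748 + 4583993)/(2986115 + T(M(-41, 46), -1575)) = (4267748 + 4583993)/(2986115 + (-1608 + 443*(-15 + 3*46)*(-1575))) = 8851741/(2986115 + (-1608 + 443*(-15 + 138)*(-1575))) = 8851741/(2986115 + (-1608 + 443*123*(-1575))) = 8851741/(2986115 + (-1608 - 85820175)) = 8851741/(2986115 - 85821783) = 8851741/(-82835668) = 8851741*(-1/82835668) = -8851741/82835668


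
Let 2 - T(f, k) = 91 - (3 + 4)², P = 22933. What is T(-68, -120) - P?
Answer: -22973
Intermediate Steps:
T(f, k) = -40 (T(f, k) = 2 - (91 - (3 + 4)²) = 2 - (91 - 1*7²) = 2 - (91 - 1*49) = 2 - (91 - 49) = 2 - 1*42 = 2 - 42 = -40)
T(-68, -120) - P = -40 - 1*22933 = -40 - 22933 = -22973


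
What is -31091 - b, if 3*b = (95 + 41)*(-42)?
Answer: -29187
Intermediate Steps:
b = -1904 (b = ((95 + 41)*(-42))/3 = (136*(-42))/3 = (1/3)*(-5712) = -1904)
-31091 - b = -31091 - 1*(-1904) = -31091 + 1904 = -29187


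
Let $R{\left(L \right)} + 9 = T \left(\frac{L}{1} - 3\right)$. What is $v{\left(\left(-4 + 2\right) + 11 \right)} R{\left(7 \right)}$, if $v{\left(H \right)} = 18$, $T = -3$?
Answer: $-378$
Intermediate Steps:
$R{\left(L \right)} = - 3 L$ ($R{\left(L \right)} = -9 - 3 \left(\frac{L}{1} - 3\right) = -9 - 3 \left(L 1 - 3\right) = -9 - 3 \left(L - 3\right) = -9 - 3 \left(-3 + L\right) = -9 - \left(-9 + 3 L\right) = - 3 L$)
$v{\left(\left(-4 + 2\right) + 11 \right)} R{\left(7 \right)} = 18 \left(\left(-3\right) 7\right) = 18 \left(-21\right) = -378$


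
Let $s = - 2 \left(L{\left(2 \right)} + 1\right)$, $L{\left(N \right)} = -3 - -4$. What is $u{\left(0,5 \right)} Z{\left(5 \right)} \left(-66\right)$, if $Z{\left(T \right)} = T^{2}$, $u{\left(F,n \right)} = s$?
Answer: $6600$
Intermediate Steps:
$L{\left(N \right)} = 1$ ($L{\left(N \right)} = -3 + 4 = 1$)
$s = -4$ ($s = - 2 \left(1 + 1\right) = \left(-2\right) 2 = -4$)
$u{\left(F,n \right)} = -4$
$u{\left(0,5 \right)} Z{\left(5 \right)} \left(-66\right) = - 4 \cdot 5^{2} \left(-66\right) = \left(-4\right) 25 \left(-66\right) = \left(-100\right) \left(-66\right) = 6600$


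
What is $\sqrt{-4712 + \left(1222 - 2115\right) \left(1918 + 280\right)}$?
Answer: $3 i \sqrt{218614} \approx 1402.7 i$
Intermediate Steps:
$\sqrt{-4712 + \left(1222 - 2115\right) \left(1918 + 280\right)} = \sqrt{-4712 - 1962814} = \sqrt{-1967526} = 3 i \sqrt{218614}$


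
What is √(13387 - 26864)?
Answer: I*√13477 ≈ 116.09*I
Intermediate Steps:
√(13387 - 26864) = √(-13477) = I*√13477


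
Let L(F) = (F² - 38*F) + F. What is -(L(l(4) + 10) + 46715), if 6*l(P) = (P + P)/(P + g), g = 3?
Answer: -20480833/441 ≈ -46442.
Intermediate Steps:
l(P) = P/(3*(3 + P)) (l(P) = ((P + P)/(P + 3))/6 = ((2*P)/(3 + P))/6 = (2*P/(3 + P))/6 = P/(3*(3 + P)))
L(F) = F² - 37*F
-(L(l(4) + 10) + 46715) = -(((⅓)*4/(3 + 4) + 10)*(-37 + ((⅓)*4/(3 + 4) + 10)) + 46715) = -(((⅓)*4/7 + 10)*(-37 + ((⅓)*4/7 + 10)) + 46715) = -(((⅓)*4*(⅐) + 10)*(-37 + ((⅓)*4*(⅐) + 10)) + 46715) = -((4/21 + 10)*(-37 + (4/21 + 10)) + 46715) = -(214*(-37 + 214/21)/21 + 46715) = -((214/21)*(-563/21) + 46715) = -(-120482/441 + 46715) = -1*20480833/441 = -20480833/441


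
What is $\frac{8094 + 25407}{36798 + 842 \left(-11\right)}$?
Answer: $\frac{33501}{27536} \approx 1.2166$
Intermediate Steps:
$\frac{8094 + 25407}{36798 + 842 \left(-11\right)} = \frac{33501}{36798 - 9262} = \frac{33501}{27536}$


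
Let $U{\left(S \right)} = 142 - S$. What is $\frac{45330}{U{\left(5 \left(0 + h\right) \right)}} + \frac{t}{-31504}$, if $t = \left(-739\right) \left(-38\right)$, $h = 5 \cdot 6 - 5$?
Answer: $\frac{713799463}{267784} \approx 2665.6$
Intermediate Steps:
$h = 25$ ($h = 30 - 5 = 25$)
$t = 28082$
$\frac{45330}{U{\left(5 \left(0 + h\right) \right)}} + \frac{t}{-31504} = \frac{45330}{142 - 5 \left(0 + 25\right)} + \frac{28082}{-31504} = \frac{45330}{142 - 5 \cdot 25} + 28082 \left(- \frac{1}{31504}\right) = \frac{45330}{142 - 125} - \frac{14041}{15752} = \frac{45330}{17} - \frac{14041}{15752} = \frac{713799463}{267784}$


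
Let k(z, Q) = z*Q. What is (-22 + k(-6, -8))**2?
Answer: 676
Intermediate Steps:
k(z, Q) = Q*z
(-22 + k(-6, -8))**2 = (-22 - 8*(-6))**2 = (-22 + 48)**2 = 26**2 = 676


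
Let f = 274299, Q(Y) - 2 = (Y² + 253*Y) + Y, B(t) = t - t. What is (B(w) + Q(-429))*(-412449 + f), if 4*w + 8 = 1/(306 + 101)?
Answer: -10371887550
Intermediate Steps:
w = -3255/1628 (w = -2 + 1/(4*(306 + 101)) = -2 + (¼)/407 = -2 + (¼)*(1/407) = -2 + 1/1628 = -3255/1628 ≈ -1.9994)
B(t) = 0
Q(Y) = 2 + Y² + 254*Y (Q(Y) = 2 + ((Y² + 253*Y) + Y) = 2 + (Y² + 254*Y) = 2 + Y² + 254*Y)
(B(w) + Q(-429))*(-412449 + f) = (0 + (2 + (-429)² + 254*(-429)))*(-412449 + 274299) = (0 + (2 + 184041 - 108966))*(-138150) = (0 + 75077)*(-138150) = 75077*(-138150) = -10371887550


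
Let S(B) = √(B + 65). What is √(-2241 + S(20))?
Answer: √(-2241 + √85) ≈ 47.242*I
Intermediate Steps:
S(B) = √(65 + B)
√(-2241 + S(20)) = √(-2241 + √(65 + 20)) = √(-2241 + √85)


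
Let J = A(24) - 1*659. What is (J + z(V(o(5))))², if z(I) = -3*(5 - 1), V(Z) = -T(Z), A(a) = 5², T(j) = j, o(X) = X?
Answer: 417316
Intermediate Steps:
A(a) = 25
J = -634 (J = 25 - 1*659 = 25 - 659 = -634)
V(Z) = -Z
z(I) = -12 (z(I) = -3*4 = -12)
(J + z(V(o(5))))² = (-634 - 12)² = (-646)² = 417316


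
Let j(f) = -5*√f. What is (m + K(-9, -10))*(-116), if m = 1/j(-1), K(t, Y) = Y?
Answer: 1160 - 116*I/5 ≈ 1160.0 - 23.2*I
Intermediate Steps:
m = I/5 (m = 1/(-5*I) = I/5 ≈ 0.2*I)
(m + K(-9, -10))*(-116) = (I/5 - 10)*(-116) = (-10 + I/5)*(-116) = 1160 - 116*I/5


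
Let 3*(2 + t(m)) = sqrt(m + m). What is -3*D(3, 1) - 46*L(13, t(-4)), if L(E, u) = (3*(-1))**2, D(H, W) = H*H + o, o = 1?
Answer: -444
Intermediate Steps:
t(m) = -2 + sqrt(2)*sqrt(m)/3 (t(m) = -2 + sqrt(m + m)/3 = -2 + sqrt(2*m)/3 = -2 + (sqrt(2)*sqrt(m))/3 = -2 + sqrt(2)*sqrt(m)/3)
D(H, W) = 1 + H**2 (D(H, W) = H*H + 1 = H**2 + 1 = 1 + H**2)
L(E, u) = 9 (L(E, u) = (-3)**2 = 9)
-3*D(3, 1) - 46*L(13, t(-4)) = -3*(1 + 3**2) - 46*9 = -3*(1 + 9) - 414 = -3*10 - 414 = -30 - 414 = -444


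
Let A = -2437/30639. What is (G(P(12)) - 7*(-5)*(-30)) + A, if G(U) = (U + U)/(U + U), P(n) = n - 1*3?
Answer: -32142748/30639 ≈ -1049.1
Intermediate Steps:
A = -2437/30639 (A = -2437*1/30639 = -2437/30639 ≈ -0.079539)
P(n) = -3 + n (P(n) = n - 3 = -3 + n)
G(U) = 1 (G(U) = (2*U)/((2*U)) = (2*U)*(1/(2*U)) = 1)
(G(P(12)) - 7*(-5)*(-30)) + A = (1 - 7*(-5)*(-30)) - 2437/30639 = (1 + 35*(-30)) - 2437/30639 = (1 - 1050) - 2437/30639 = -1049 - 2437/30639 = -32142748/30639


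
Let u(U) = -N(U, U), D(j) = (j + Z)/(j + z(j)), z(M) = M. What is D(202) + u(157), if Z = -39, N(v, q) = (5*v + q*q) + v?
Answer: -10338601/404 ≈ -25591.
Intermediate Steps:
N(v, q) = q² + 6*v (N(v, q) = (5*v + q²) + v = (q² + 5*v) + v = q² + 6*v)
D(j) = (-39 + j)/(2*j) (D(j) = (j - 39)/(j + j) = (-39 + j)/((2*j)) = (-39 + j)*(1/(2*j)) = (-39 + j)/(2*j))
u(U) = -U² - 6*U (u(U) = -(U² + 6*U) = -U² - 6*U)
D(202) + u(157) = (½)*(-39 + 202)/202 + 157*(-6 - 1*157) = (½)*(1/202)*163 + 157*(-6 - 157) = 163/404 + 157*(-163) = 163/404 - 25591 = -10338601/404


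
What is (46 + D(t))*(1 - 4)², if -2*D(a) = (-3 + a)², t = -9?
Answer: -234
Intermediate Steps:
D(a) = -(-3 + a)²/2
(46 + D(t))*(1 - 4)² = (46 - (-3 - 9)²/2)*(1 - 4)² = (46 - ½*(-12)²)*(-3)² = (46 - ½*144)*9 = (46 - 72)*9 = -26*9 = -234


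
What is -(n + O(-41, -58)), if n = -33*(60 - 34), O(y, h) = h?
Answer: 916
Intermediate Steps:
n = -858 (n = -33*26 = -858)
-(n + O(-41, -58)) = -(-858 - 58) = -1*(-916) = 916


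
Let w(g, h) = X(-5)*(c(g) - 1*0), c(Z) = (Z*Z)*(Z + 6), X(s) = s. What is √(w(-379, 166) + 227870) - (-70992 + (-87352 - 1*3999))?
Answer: 162343 + √268118335 ≈ 1.7872e+5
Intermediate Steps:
c(Z) = Z²*(6 + Z)
w(g, h) = -5*g²*(6 + g) (w(g, h) = -5*(g²*(6 + g) - 1*0) = -5*(g²*(6 + g) + 0) = -5*g²*(6 + g))
√(w(-379, 166) + 227870) - (-70992 + (-87352 - 1*3999)) = √(5*(-379)²*(-6 - 1*(-379)) + 227870) - (-70992 + (-87352 - 1*3999)) = √(5*143641*(-6 + 379) + 227870) - (-70992 + (-87352 - 3999)) = √(5*143641*373 + 227870) - (-70992 - 91351) = √(267890465 + 227870) - 1*(-162343) = √268118335 + 162343 = 162343 + √268118335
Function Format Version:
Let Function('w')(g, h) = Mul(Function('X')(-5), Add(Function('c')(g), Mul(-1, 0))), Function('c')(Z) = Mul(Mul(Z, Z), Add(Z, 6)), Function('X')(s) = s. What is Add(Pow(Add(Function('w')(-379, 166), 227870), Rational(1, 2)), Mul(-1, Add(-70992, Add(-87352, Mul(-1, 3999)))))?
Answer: Add(162343, Pow(268118335, Rational(1, 2))) ≈ 1.7872e+5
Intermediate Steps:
Function('c')(Z) = Mul(Pow(Z, 2), Add(6, Z))
Function('w')(g, h) = Mul(-5, Pow(g, 2), Add(6, g)) (Function('w')(g, h) = Mul(-5, Add(Mul(Pow(g, 2), Add(6, g)), Mul(-1, 0))) = Mul(-5, Add(Mul(Pow(g, 2), Add(6, g)), 0)) = Mul(-5, Mul(Pow(g, 2), Add(6, g))) = Mul(-5, Pow(g, 2), Add(6, g)))
Add(Pow(Add(Function('w')(-379, 166), 227870), Rational(1, 2)), Mul(-1, Add(-70992, Add(-87352, Mul(-1, 3999))))) = Add(Pow(Add(Mul(5, Pow(-379, 2), Add(-6, Mul(-1, -379))), 227870), Rational(1, 2)), Mul(-1, Add(-70992, Add(-87352, Mul(-1, 3999))))) = Add(Pow(Add(Mul(5, 143641, Add(-6, 379)), 227870), Rational(1, 2)), Mul(-1, Add(-70992, Add(-87352, -3999)))) = Add(Pow(Add(Mul(5, 143641, 373), 227870), Rational(1, 2)), Mul(-1, Add(-70992, -91351))) = Add(Pow(Add(267890465, 227870), Rational(1, 2)), Mul(-1, -162343)) = Add(Pow(268118335, Rational(1, 2)), 162343) = Add(162343, Pow(268118335, Rational(1, 2)))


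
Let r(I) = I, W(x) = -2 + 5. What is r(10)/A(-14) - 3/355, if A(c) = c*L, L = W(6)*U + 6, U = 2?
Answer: -2027/29820 ≈ -0.067975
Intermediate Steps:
W(x) = 3
L = 12 (L = 3*2 + 6 = 6 + 6 = 12)
A(c) = 12*c (A(c) = c*12 = 12*c)
r(10)/A(-14) - 3/355 = 10/((12*(-14))) - 3/355 = 10/(-168) - 3*1/355 = 10*(-1/168) - 3/355 = -5/84 - 3/355 = -2027/29820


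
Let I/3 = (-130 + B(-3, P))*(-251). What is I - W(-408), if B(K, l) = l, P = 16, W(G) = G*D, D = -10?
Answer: 81762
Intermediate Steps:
W(G) = -10*G (W(G) = G*(-10) = -10*G)
I = 85842 (I = 3*((-130 + 16)*(-251)) = 3*(-114*(-251)) = 3*28614 = 85842)
I - W(-408) = 85842 - (-10)*(-408) = 85842 - 1*4080 = 85842 - 4080 = 81762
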